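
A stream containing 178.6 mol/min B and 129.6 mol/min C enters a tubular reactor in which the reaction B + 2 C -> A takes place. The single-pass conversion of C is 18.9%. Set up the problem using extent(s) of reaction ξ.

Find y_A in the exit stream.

C reacted = 0.189 × 129.6 = 24.49 mol/min; ν_C = −2, so ξ = 24.49/2 = 12.25 mol/min.
Outlet amounts (n = n₀ + ν ξ):
  B: 178.6 − 1(12.25) = 166.4
  C: 129.6 − 2(12.25) = 105.1
  A: 0 + 1(12.25) = 12.25
Total out = 283.7 mol/min; y_A = 12.25 / 283.7 = 0.04317.

0.0432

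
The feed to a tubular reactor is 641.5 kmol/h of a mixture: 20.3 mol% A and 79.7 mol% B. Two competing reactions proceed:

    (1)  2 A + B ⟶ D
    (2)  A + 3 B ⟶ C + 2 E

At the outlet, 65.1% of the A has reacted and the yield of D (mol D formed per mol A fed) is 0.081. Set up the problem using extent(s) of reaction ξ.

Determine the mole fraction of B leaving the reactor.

0.556

Yield of D: 1ξ₁ / 130.2 = 0.081 → ξ₁ = 10.55 kmol/h.
Conversion of A: 2ξ₁ + 1ξ₂ = 0.651 × 130.2 = 84.78 → ξ₂ = 63.68 kmol/h.
Outlet amounts (n = n₀ + Σ ν·ξ):
  A: 130.2 − 2(10.55) − 1(63.68) = 45.45
  B: 511.3 − 1(10.55) − 3(63.68) = 309.7
  D: 0 + 1(10.55) = 10.55
  C: 0 + 1(63.68) = 63.68
  E: 0 + 2(63.68) = 127.4
Total out = 556.7 kmol/h; y_B = 309.7 / 556.7 = 0.5563.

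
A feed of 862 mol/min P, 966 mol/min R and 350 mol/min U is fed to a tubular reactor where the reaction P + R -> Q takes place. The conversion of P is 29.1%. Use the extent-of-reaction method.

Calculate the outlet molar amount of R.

715 mol/min

P reacted = 0.291 × 862 = 250.8 mol/min; ν_P = −1, so ξ = 250.8/1 = 250.8 mol/min.
Outlet amounts (n = n₀ + ν ξ):
  P: 862 − 1(250.8) = 611.2
  R: 966 − 1(250.8) = 715.2
  Q: 0 + 1(250.8) = 250.8
  U: 350 (inert)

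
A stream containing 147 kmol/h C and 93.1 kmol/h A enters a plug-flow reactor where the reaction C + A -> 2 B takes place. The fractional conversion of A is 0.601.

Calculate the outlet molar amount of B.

A reacted = 0.601 × 93.1 = 55.95 kmol/h; ν_A = −1, so ξ = 55.95/1 = 55.95 kmol/h.
Outlet amounts (n = n₀ + ν ξ):
  C: 147 − 1(55.95) = 91.05
  A: 93.1 − 1(55.95) = 37.15
  B: 0 + 2(55.95) = 111.9

112 kmol/h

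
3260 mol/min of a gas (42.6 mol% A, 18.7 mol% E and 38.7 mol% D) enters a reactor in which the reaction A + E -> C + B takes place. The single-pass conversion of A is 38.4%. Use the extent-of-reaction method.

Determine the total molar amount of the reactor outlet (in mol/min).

3260 mol/min

A reacted = 0.384 × 1389 = 533.3 mol/min; ν_A = −1, so ξ = 533.3/1 = 533.3 mol/min.
Outlet amounts (n = n₀ + ν ξ):
  A: 1389 − 1(533.3) = 855.5
  E: 609.6 − 1(533.3) = 76.34
  C: 0 + 1(533.3) = 533.3
  B: 0 + 1(533.3) = 533.3
  D: 1262 (inert)
Total out = 855.5 + 76.34 + 533.3 + 533.3 + 1262 = 3260 mol/min.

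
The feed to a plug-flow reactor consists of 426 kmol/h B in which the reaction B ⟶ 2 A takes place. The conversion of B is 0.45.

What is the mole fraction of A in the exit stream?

0.621

B reacted = 0.45 × 426 = 191.7 kmol/h; ν_B = −1, so ξ = 191.7/1 = 191.7 kmol/h.
Outlet amounts (n = n₀ + ν ξ):
  B: 426 − 1(191.7) = 234.3
  A: 0 + 2(191.7) = 383.4
Total out = 617.7 kmol/h; y_A = 383.4 / 617.7 = 0.6207.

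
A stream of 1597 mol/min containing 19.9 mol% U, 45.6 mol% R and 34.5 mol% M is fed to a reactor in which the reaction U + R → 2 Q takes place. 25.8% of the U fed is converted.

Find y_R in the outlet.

0.405

U reacted = 0.258 × 317.8 = 81.99 mol/min; ν_U = −1, so ξ = 81.99/1 = 81.99 mol/min.
Outlet amounts (n = n₀ + ν ξ):
  U: 317.8 − 1(81.99) = 235.8
  R: 728.2 − 1(81.99) = 646.2
  Q: 0 + 2(81.99) = 164
  M: 551 (inert)
Total out = 1597 mol/min; y_R = 646.2 / 1597 = 0.4047.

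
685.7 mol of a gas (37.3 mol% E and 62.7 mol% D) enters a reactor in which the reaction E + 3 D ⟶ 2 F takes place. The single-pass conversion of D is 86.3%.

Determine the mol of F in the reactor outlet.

247 mol

D reacted = 0.863 × 429.9 = 371 mol; ν_D = −3, so ξ = 371/3 = 123.7 mol.
Outlet amounts (n = n₀ + ν ξ):
  E: 255.8 − 1(123.7) = 132.1
  D: 429.9 − 3(123.7) = 58.9
  F: 0 + 2(123.7) = 247.4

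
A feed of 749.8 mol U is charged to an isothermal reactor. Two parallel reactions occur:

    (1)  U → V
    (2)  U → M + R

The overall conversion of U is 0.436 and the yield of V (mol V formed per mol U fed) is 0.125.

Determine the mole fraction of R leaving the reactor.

Yield of V: 1ξ₁ / 749.8 = 0.125 → ξ₁ = 93.72 mol.
Conversion of U: 1ξ₁ + 1ξ₂ = 0.436 × 749.8 = 326.9 → ξ₂ = 233.2 mol.
Outlet amounts (n = n₀ + Σ ν·ξ):
  U: 749.8 − 1(93.72) − 1(233.2) = 422.9
  V: 0 + 1(93.72) = 93.72
  M: 0 + 1(233.2) = 233.2
  R: 0 + 1(233.2) = 233.2
Total out = 983 mol; y_R = 233.2 / 983 = 0.2372.

0.237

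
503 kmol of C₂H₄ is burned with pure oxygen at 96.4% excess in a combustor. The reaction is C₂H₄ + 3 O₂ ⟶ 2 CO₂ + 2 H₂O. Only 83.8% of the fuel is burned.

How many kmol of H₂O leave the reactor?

843 kmol

Stoichiometric O₂ = 3 × 503 = 1509 kmol; O₂ fed = 1509 × 1.964 = 2964 kmol.
Fuel reacted = 0.838 × 503 → ξ = 421.5 kmol.
Outlet (n = n₀ + ν ξ):
  C₂H₄: 503 − 1(421.5) = 81.49
  O₂: 2964 − 3(421.5) = 1699
  CO₂: 0 + 2(421.5) = 843
  H₂O: 0 + 2(421.5) = 843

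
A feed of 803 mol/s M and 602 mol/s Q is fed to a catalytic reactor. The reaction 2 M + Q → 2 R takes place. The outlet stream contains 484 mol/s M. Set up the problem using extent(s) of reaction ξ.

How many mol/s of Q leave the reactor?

For M: n = n₀ − 2ξ → 484 = 803 − 2ξ, giving ξ = 159.5 mol/s.
Outlet amounts (n = n₀ + ν ξ):
  M: 803 − 2(159.5) = 484
  Q: 602 − 1(159.5) = 442.5
  R: 0 + 2(159.5) = 319

442 mol/s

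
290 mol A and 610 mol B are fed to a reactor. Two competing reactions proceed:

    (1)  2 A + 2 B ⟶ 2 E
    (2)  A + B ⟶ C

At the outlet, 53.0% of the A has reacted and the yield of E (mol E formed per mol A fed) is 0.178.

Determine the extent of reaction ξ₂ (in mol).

ξ₂ = 102 mol

Yield of E: 2ξ₁ / 290 = 0.178 → ξ₁ = 25.81 mol.
Conversion of A: 2ξ₁ + 1ξ₂ = 0.53 × 290 = 153.7 → ξ₂ = 102.1 mol.
Outlet amounts (n = n₀ + Σ ν·ξ):
  A: 290 − 2(25.81) − 1(102.1) = 136.3
  B: 610 − 2(25.81) − 1(102.1) = 456.3
  E: 0 + 2(25.81) = 51.62
  C: 0 + 1(102.1) = 102.1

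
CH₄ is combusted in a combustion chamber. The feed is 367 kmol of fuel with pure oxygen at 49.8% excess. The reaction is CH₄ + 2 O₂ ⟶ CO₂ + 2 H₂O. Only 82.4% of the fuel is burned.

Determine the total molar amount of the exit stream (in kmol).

1470 kmol

Stoichiometric O₂ = 2 × 367 = 734 kmol; O₂ fed = 734 × 1.498 = 1100 kmol.
Fuel reacted = 0.824 × 367 → ξ = 302.4 kmol.
Outlet (n = n₀ + ν ξ):
  CH₄: 367 − 1(302.4) = 64.59
  O₂: 1100 − 2(302.4) = 494.7
  CO₂: 0 + 1(302.4) = 302.4
  H₂O: 0 + 2(302.4) = 604.8
Total out = 64.59 + 494.7 + 302.4 + 604.8 = 1467 kmol.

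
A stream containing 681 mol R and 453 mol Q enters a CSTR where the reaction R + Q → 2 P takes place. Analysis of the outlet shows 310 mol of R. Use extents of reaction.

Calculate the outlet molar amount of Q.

For R: n = n₀ − 1ξ → 310 = 681 − 1ξ, giving ξ = 371 mol.
Outlet amounts (n = n₀ + ν ξ):
  R: 681 − 1(371) = 310
  Q: 453 − 1(371) = 82
  P: 0 + 2(371) = 742

82 mol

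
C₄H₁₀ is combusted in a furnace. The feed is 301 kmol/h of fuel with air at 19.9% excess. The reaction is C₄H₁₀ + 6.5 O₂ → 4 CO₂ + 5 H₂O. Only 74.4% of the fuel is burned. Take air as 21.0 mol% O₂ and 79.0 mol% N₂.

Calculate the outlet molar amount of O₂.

890 kmol/h

Stoichiometric O₂ = 6.5 × 301 = 1956 kmol/h; O₂ fed = 1956 × 1.199 = 2346 kmol/h.
N₂ fed = 2346 × 79/21 = 8825 kmol/h.
Fuel reacted = 0.744 × 301 → ξ = 223.9 kmol/h.
Outlet (n = n₀ + ν ξ):
  C₄H₁₀: 301 − 1(223.9) = 77.06
  O₂: 2346 − 6.5(223.9) = 890.2
  N₂: 8825 (inert)
  CO₂: 0 + 4(223.9) = 895.8
  H₂O: 0 + 5(223.9) = 1120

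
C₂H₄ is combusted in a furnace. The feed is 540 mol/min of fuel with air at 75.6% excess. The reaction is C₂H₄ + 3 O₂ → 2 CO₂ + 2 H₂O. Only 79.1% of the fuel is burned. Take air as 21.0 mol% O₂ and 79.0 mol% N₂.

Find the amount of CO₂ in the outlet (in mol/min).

854 mol/min

Stoichiometric O₂ = 3 × 540 = 1620 mol/min; O₂ fed = 1620 × 1.756 = 2845 mol/min.
N₂ fed = 2845 × 79/21 = 10700 mol/min.
Fuel reacted = 0.791 × 540 → ξ = 427.1 mol/min.
Outlet (n = n₀ + ν ξ):
  C₂H₄: 540 − 1(427.1) = 112.9
  O₂: 2845 − 3(427.1) = 1563
  N₂: 10700 (inert)
  CO₂: 0 + 2(427.1) = 854.3
  H₂O: 0 + 2(427.1) = 854.3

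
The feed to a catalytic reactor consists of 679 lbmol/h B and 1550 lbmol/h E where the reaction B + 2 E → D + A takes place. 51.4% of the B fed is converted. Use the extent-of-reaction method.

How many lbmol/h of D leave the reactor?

B reacted = 0.514 × 679 = 349 lbmol/h; ν_B = −1, so ξ = 349/1 = 349 lbmol/h.
Outlet amounts (n = n₀ + ν ξ):
  B: 679 − 1(349) = 330
  E: 1550 − 2(349) = 852
  D: 0 + 1(349) = 349
  A: 0 + 1(349) = 349

349 lbmol/h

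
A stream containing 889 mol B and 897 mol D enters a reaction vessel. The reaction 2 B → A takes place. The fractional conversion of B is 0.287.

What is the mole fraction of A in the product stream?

0.0769

B reacted = 0.287 × 889 = 255.1 mol; ν_B = −2, so ξ = 255.1/2 = 127.6 mol.
Outlet amounts (n = n₀ + ν ξ):
  B: 889 − 2(127.6) = 633.9
  A: 0 + 1(127.6) = 127.6
  D: 897 (inert)
Total out = 1658 mol; y_A = 127.6 / 1658 = 0.07692.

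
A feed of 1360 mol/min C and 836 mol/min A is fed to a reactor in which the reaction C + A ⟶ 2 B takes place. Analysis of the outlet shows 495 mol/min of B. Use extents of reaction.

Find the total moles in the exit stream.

2200 mol/min

For B: n = n₀ + 2ξ → 495 = 0 + 2ξ, giving ξ = 247.5 mol/min.
Outlet amounts (n = n₀ + ν ξ):
  C: 1360 − 1(247.5) = 1112
  A: 836 − 1(247.5) = 588.5
  B: 0 + 2(247.5) = 495
Total out = 1112 + 588.5 + 495 = 2196 mol/min.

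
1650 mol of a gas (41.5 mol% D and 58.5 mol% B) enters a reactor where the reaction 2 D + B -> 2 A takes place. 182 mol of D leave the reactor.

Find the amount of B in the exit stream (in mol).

For D: n = n₀ − 2ξ → 182 = 684.8 − 2ξ, giving ξ = 251.4 mol.
Outlet amounts (n = n₀ + ν ξ):
  D: 684.8 − 2(251.4) = 182
  B: 965.2 − 1(251.4) = 713.9
  A: 0 + 2(251.4) = 502.8

714 mol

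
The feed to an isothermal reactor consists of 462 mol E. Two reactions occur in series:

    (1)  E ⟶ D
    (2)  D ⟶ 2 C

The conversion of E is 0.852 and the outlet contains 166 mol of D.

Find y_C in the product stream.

0.66

Conversion of E: E consumed = 1ξ₁ = 0.852 × 462 → ξ₁ = 393.6 mol.
D balance: n_D = 0 + 1ξ₁ − 1ξ₂ = 166 → ξ₂ = (1·393.6 − 166)/1 = 227.6 mol.
Outlet amounts (n = n₀ + Σ ν·ξ):
  E: 462 − 1(393.6) = 68.38
  D: 0 + 1(393.6) − 1(227.6) = 166
  C: 0 + 2(227.6) = 455.2
Total out = 689.6 mol; y_C = 455.2 / 689.6 = 0.6601.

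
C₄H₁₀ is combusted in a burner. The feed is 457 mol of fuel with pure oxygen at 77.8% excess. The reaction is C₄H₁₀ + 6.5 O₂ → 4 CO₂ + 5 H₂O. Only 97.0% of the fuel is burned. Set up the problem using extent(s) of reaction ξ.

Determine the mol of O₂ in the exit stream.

Stoichiometric O₂ = 6.5 × 457 = 2970 mol; O₂ fed = 2970 × 1.778 = 5282 mol.
Fuel reacted = 0.97 × 457 → ξ = 443.3 mol.
Outlet (n = n₀ + ν ξ):
  C₄H₁₀: 457 − 1(443.3) = 13.71
  O₂: 5282 − 6.5(443.3) = 2400
  CO₂: 0 + 4(443.3) = 1773
  H₂O: 0 + 5(443.3) = 2216

2400 mol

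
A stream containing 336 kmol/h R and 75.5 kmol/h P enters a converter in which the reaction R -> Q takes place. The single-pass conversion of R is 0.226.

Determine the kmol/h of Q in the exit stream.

75.9 kmol/h

R reacted = 0.226 × 336 = 75.94 kmol/h; ν_R = −1, so ξ = 75.94/1 = 75.94 kmol/h.
Outlet amounts (n = n₀ + ν ξ):
  R: 336 − 1(75.94) = 260.1
  Q: 0 + 1(75.94) = 75.94
  P: 75.5 (inert)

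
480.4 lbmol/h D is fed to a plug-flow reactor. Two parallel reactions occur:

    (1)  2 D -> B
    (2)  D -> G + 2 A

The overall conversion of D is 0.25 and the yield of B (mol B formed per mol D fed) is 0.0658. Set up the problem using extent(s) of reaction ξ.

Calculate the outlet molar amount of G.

Yield of B: 1ξ₁ / 480.4 = 0.0658 → ξ₁ = 31.61 lbmol/h.
Conversion of D: 2ξ₁ + 1ξ₂ = 0.25 × 480.4 = 120.1 → ξ₂ = 56.88 lbmol/h.
Outlet amounts (n = n₀ + Σ ν·ξ):
  D: 480.4 − 2(31.61) − 1(56.88) = 360.3
  B: 0 + 1(31.61) = 31.61
  G: 0 + 1(56.88) = 56.88
  A: 0 + 2(56.88) = 113.8

56.9 lbmol/h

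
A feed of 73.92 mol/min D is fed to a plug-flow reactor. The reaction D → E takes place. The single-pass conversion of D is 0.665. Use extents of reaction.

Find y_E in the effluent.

D reacted = 0.665 × 73.92 = 49.16 mol/min; ν_D = −1, so ξ = 49.16/1 = 49.16 mol/min.
Outlet amounts (n = n₀ + ν ξ):
  D: 73.92 − 1(49.16) = 24.76
  E: 0 + 1(49.16) = 49.16
Total out = 73.92 mol/min; y_E = 49.16 / 73.92 = 0.665.

0.665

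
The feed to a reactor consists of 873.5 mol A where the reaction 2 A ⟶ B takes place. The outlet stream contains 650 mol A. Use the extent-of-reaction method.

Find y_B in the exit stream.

For A: n = n₀ − 2ξ → 650 = 873.5 − 2ξ, giving ξ = 111.8 mol.
Outlet amounts (n = n₀ + ν ξ):
  A: 873.5 − 2(111.8) = 650
  B: 0 + 1(111.8) = 111.8
Total out = 761.8 mol; y_B = 111.8 / 761.8 = 0.1467.

0.147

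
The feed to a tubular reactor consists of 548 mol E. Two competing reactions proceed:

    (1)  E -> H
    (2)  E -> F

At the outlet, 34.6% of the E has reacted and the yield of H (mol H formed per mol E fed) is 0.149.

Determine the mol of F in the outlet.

108 mol

Yield of H: 1ξ₁ / 548 = 0.149 → ξ₁ = 81.65 mol.
Conversion of E: 1ξ₁ + 1ξ₂ = 0.346 × 548 = 189.6 → ξ₂ = 108 mol.
Outlet amounts (n = n₀ + Σ ν·ξ):
  E: 548 − 1(81.65) − 1(108) = 358.4
  H: 0 + 1(81.65) = 81.65
  F: 0 + 1(108) = 108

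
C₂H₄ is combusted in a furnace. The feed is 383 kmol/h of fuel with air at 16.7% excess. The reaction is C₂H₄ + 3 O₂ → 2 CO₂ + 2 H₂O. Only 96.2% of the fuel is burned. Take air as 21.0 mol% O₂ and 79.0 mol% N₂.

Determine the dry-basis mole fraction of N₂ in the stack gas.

0.836

Stoichiometric O₂ = 3 × 383 = 1149 kmol/h; O₂ fed = 1149 × 1.167 = 1341 kmol/h.
N₂ fed = 1341 × 79/21 = 5044 kmol/h.
Fuel reacted = 0.962 × 383 → ξ = 368.4 kmol/h.
Outlet (n = n₀ + ν ξ):
  C₂H₄: 383 − 1(368.4) = 14.55
  O₂: 1341 − 3(368.4) = 235.5
  N₂: 5044 (inert)
  CO₂: 0 + 2(368.4) = 736.9
  H₂O: 0 + 2(368.4) = 736.9
Dry total = 6031 kmol/h; y_N₂ (dry) = 5044 / 6031 = 0.8364.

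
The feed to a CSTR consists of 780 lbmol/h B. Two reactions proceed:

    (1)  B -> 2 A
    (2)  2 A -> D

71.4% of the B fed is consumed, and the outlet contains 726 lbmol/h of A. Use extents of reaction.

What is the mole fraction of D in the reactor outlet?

Conversion of B: B consumed = 1ξ₁ = 0.714 × 780 → ξ₁ = 556.9 lbmol/h.
A balance: n_A = 0 + 2ξ₁ − 2ξ₂ = 726 → ξ₂ = (2·556.9 − 726)/2 = 193.9 lbmol/h.
Outlet amounts (n = n₀ + Σ ν·ξ):
  B: 780 − 1(556.9) = 223.1
  A: 0 + 2(556.9) − 2(193.9) = 726
  D: 0 + 1(193.9) = 193.9
Total out = 1143 lbmol/h; y_D = 193.9 / 1143 = 0.1697.

0.17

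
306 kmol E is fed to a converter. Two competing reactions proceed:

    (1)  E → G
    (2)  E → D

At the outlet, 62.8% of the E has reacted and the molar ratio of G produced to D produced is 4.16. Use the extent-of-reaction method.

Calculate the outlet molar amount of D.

37.2 kmol

Conversion of E: E consumed = 0.628 × 306 = 192.2 kmol = 1ξ₁ + 1ξ₂.
Selectivity: 1ξ₁ / (1ξ₂) = 4.16 → ξ₁ = 4.16 ξ₂.
Substitute: (1·4.16 + 1) ξ₂ = 192.2 → ξ₂ = 37.24 kmol, ξ₁ = 154.9 kmol.
Outlet amounts (n = n₀ + Σ ν·ξ):
  E: 306 − 1(154.9) − 1(37.24) = 113.8
  G: 0 + 1(154.9) = 154.9
  D: 0 + 1(37.24) = 37.24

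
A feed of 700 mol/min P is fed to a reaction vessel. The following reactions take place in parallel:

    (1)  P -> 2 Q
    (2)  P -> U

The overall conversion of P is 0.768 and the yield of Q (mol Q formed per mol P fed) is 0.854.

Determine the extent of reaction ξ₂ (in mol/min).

Yield of Q: 2ξ₁ / 700 = 0.854 → ξ₁ = 298.9 mol/min.
Conversion of P: 1ξ₁ + 1ξ₂ = 0.768 × 700 = 537.6 → ξ₂ = 238.7 mol/min.
Outlet amounts (n = n₀ + Σ ν·ξ):
  P: 700 − 1(298.9) − 1(238.7) = 162.4
  Q: 0 + 2(298.9) = 597.8
  U: 0 + 1(238.7) = 238.7

ξ₂ = 239 mol/min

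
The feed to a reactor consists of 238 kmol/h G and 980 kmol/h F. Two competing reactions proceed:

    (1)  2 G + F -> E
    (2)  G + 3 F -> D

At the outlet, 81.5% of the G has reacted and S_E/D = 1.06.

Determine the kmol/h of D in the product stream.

Conversion of G: G consumed = 0.815 × 238 = 194 kmol/h = 2ξ₁ + 1ξ₂.
Selectivity: 1ξ₁ / (1ξ₂) = 1.06 → ξ₁ = 1.06 ξ₂.
Substitute: (2·1.06 + 1) ξ₂ = 194 → ξ₂ = 62.17 kmol/h, ξ₁ = 65.9 kmol/h.
Outlet amounts (n = n₀ + Σ ν·ξ):
  G: 238 − 2(65.9) − 1(62.17) = 44.03
  F: 980 − 1(65.9) − 3(62.17) = 727.6
  E: 0 + 1(65.9) = 65.9
  D: 0 + 1(62.17) = 62.17

62.2 kmol/h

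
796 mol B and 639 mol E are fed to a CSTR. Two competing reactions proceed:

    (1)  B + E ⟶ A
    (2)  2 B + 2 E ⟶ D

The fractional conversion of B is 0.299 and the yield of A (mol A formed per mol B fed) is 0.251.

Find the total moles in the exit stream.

Yield of A: 1ξ₁ / 796 = 0.251 → ξ₁ = 199.8 mol.
Conversion of B: 1ξ₁ + 2ξ₂ = 0.299 × 796 = 238 → ξ₂ = 19.1 mol.
Outlet amounts (n = n₀ + Σ ν·ξ):
  B: 796 − 1(199.8) − 2(19.1) = 558
  E: 639 − 1(199.8) − 2(19.1) = 401
  A: 0 + 1(199.8) = 199.8
  D: 0 + 1(19.1) = 19.1
Total out = 558 + 401 + 199.8 + 19.1 = 1178 mol.

1180 mol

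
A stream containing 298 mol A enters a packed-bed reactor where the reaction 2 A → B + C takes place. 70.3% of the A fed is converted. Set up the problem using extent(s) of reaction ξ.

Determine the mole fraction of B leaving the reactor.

A reacted = 0.703 × 298 = 209.5 mol; ν_A = −2, so ξ = 209.5/2 = 104.7 mol.
Outlet amounts (n = n₀ + ν ξ):
  A: 298 − 2(104.7) = 88.51
  B: 0 + 1(104.7) = 104.7
  C: 0 + 1(104.7) = 104.7
Total out = 298 mol; y_B = 104.7 / 298 = 0.3515.

0.351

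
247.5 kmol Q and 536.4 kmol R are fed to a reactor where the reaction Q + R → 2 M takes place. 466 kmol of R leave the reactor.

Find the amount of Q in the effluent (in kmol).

177 kmol

For R: n = n₀ − 1ξ → 466 = 536.4 − 1ξ, giving ξ = 70.4 kmol.
Outlet amounts (n = n₀ + ν ξ):
  Q: 247.5 − 1(70.4) = 177.1
  R: 536.4 − 1(70.4) = 466
  M: 0 + 2(70.4) = 140.8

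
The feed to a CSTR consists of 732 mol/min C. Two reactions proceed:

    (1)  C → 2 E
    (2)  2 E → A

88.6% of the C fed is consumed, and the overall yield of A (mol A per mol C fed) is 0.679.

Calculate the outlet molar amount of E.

Conversion of C: C consumed = 1ξ₁ = 0.886 × 732 → ξ₁ = 648.6 mol/min.
Yield of A: 1ξ₂ / 732 = 0.679 → ξ₂ = 497 mol/min.
Outlet amounts (n = n₀ + Σ ν·ξ):
  C: 732 − 1(648.6) = 83.45
  E: 0 + 2(648.6) − 2(497) = 303
  A: 0 + 1(497) = 497

303 mol/min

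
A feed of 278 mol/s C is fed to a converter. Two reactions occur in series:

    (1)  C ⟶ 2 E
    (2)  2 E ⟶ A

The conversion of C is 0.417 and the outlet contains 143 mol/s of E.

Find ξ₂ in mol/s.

Conversion of C: C consumed = 1ξ₁ = 0.417 × 278 → ξ₁ = 115.9 mol/s.
E balance: n_E = 0 + 2ξ₁ − 2ξ₂ = 143 → ξ₂ = (2·115.9 − 143)/2 = 44.43 mol/s.
Outlet amounts (n = n₀ + Σ ν·ξ):
  C: 278 − 1(115.9) = 162.1
  E: 0 + 2(115.9) − 2(44.43) = 143
  A: 0 + 1(44.43) = 44.43

ξ₂ = 44.4 mol/s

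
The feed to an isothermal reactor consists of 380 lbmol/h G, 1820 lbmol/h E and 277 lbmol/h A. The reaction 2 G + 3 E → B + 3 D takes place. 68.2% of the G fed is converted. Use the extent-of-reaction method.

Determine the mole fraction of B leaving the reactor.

0.0552

G reacted = 0.682 × 380 = 259.2 lbmol/h; ν_G = −2, so ξ = 259.2/2 = 129.6 lbmol/h.
Outlet amounts (n = n₀ + ν ξ):
  G: 380 − 2(129.6) = 120.8
  E: 1820 − 3(129.6) = 1431
  B: 0 + 1(129.6) = 129.6
  D: 0 + 3(129.6) = 388.7
  A: 277 (inert)
Total out = 2347 lbmol/h; y_B = 129.6 / 2347 = 0.0552.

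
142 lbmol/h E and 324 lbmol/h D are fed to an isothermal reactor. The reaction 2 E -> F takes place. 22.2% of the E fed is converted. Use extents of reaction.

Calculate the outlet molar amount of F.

E reacted = 0.222 × 142 = 31.52 lbmol/h; ν_E = −2, so ξ = 31.52/2 = 15.76 lbmol/h.
Outlet amounts (n = n₀ + ν ξ):
  E: 142 − 2(15.76) = 110.5
  F: 0 + 1(15.76) = 15.76
  D: 324 (inert)

15.8 lbmol/h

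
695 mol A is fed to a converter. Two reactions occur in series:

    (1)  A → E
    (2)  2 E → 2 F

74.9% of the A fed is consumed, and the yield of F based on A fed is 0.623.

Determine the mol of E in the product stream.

Conversion of A: A consumed = 1ξ₁ = 0.749 × 695 → ξ₁ = 520.6 mol.
Yield of F: 2ξ₂ / 695 = 0.623 → ξ₂ = 216.5 mol.
Outlet amounts (n = n₀ + Σ ν·ξ):
  A: 695 − 1(520.6) = 174.4
  E: 0 + 1(520.6) − 2(216.5) = 87.57
  F: 0 + 2(216.5) = 433

87.6 mol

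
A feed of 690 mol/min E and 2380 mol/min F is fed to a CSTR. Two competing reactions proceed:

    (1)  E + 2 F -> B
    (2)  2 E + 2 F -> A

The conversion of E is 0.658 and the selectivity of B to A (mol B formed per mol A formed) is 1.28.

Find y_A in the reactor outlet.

Conversion of E: E consumed = 0.658 × 690 = 454 mol/min = 1ξ₁ + 2ξ₂.
Selectivity: 1ξ₁ / (1ξ₂) = 1.28 → ξ₁ = 1.28 ξ₂.
Substitute: (1·1.28 + 2) ξ₂ = 454 → ξ₂ = 138.4 mol/min, ξ₁ = 177.2 mol/min.
Outlet amounts (n = n₀ + Σ ν·ξ):
  E: 690 − 1(177.2) − 2(138.4) = 236
  F: 2380 − 2(177.2) − 2(138.4) = 1749
  B: 0 + 1(177.2) = 177.2
  A: 0 + 1(138.4) = 138.4
Total out = 2300 mol/min; y_A = 138.4 / 2300 = 0.06017.

0.0602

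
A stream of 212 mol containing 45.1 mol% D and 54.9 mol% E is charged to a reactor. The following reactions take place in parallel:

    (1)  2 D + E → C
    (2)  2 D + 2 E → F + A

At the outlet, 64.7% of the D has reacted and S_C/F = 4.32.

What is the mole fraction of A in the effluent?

0.0387

Conversion of D: D consumed = 0.647 × 95.61 = 61.86 mol = 2ξ₁ + 2ξ₂.
Selectivity: 1ξ₁ / (1ξ₂) = 4.32 → ξ₁ = 4.32 ξ₂.
Substitute: (2·4.32 + 2) ξ₂ = 61.86 → ξ₂ = 5.814 mol, ξ₁ = 25.12 mol.
Outlet amounts (n = n₀ + Σ ν·ξ):
  D: 95.61 − 2(25.12) − 2(5.814) = 33.75
  E: 116.4 − 1(25.12) − 2(5.814) = 79.64
  C: 0 + 1(25.12) = 25.12
  F: 0 + 1(5.814) = 5.814
  A: 0 + 1(5.814) = 5.814
Total out = 150.1 mol; y_A = 5.814 / 150.1 = 0.03872.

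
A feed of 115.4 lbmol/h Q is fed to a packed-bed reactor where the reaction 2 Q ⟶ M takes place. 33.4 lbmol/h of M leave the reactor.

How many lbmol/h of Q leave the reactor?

48.6 lbmol/h

For M: n = n₀ + 1ξ → 33.4 = 0 + 1ξ, giving ξ = 33.4 lbmol/h.
Outlet amounts (n = n₀ + ν ξ):
  Q: 115.4 − 2(33.4) = 48.6
  M: 0 + 1(33.4) = 33.4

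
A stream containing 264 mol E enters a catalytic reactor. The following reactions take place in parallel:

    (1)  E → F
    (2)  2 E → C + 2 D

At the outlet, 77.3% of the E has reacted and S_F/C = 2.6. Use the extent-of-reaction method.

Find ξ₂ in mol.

ξ₂ = 44.4 mol

Conversion of E: E consumed = 0.773 × 264 = 204.1 mol = 1ξ₁ + 2ξ₂.
Selectivity: 1ξ₁ / (1ξ₂) = 2.6 → ξ₁ = 2.6 ξ₂.
Substitute: (1·2.6 + 2) ξ₂ = 204.1 → ξ₂ = 44.36 mol, ξ₁ = 115.3 mol.
Outlet amounts (n = n₀ + Σ ν·ξ):
  E: 264 − 1(115.3) − 2(44.36) = 59.93
  F: 0 + 1(115.3) = 115.3
  C: 0 + 1(44.36) = 44.36
  D: 0 + 2(44.36) = 88.73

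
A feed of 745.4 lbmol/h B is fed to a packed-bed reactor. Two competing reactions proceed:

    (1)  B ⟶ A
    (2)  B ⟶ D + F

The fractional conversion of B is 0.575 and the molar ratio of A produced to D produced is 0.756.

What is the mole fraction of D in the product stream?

0.247

Conversion of B: B consumed = 0.575 × 745.4 = 428.6 lbmol/h = 1ξ₁ + 1ξ₂.
Selectivity: 1ξ₁ / (1ξ₂) = 0.756 → ξ₁ = 0.756 ξ₂.
Substitute: (1·0.756 + 1) ξ₂ = 428.6 → ξ₂ = 244.1 lbmol/h, ξ₁ = 184.5 lbmol/h.
Outlet amounts (n = n₀ + Σ ν·ξ):
  B: 745.4 − 1(184.5) − 1(244.1) = 316.8
  A: 0 + 1(184.5) = 184.5
  D: 0 + 1(244.1) = 244.1
  F: 0 + 1(244.1) = 244.1
Total out = 989.5 lbmol/h; y_D = 244.1 / 989.5 = 0.2467.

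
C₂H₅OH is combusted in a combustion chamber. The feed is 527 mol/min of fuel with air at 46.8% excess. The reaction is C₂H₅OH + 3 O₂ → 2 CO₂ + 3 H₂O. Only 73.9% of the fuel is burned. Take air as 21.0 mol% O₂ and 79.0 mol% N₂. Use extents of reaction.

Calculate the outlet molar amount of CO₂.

Stoichiometric O₂ = 3 × 527 = 1581 mol/min; O₂ fed = 1581 × 1.468 = 2321 mol/min.
N₂ fed = 2321 × 79/21 = 8731 mol/min.
Fuel reacted = 0.739 × 527 → ξ = 389.5 mol/min.
Outlet (n = n₀ + ν ξ):
  C₂H₅OH: 527 − 1(389.5) = 137.5
  O₂: 2321 − 3(389.5) = 1153
  N₂: 8731 (inert)
  CO₂: 0 + 2(389.5) = 778.9
  H₂O: 0 + 3(389.5) = 1168

779 mol/min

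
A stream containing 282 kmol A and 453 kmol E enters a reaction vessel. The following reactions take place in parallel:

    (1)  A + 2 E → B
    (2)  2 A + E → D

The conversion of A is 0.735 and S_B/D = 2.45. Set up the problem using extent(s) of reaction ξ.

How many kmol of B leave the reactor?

114 kmol

Conversion of A: A consumed = 0.735 × 282 = 207.3 kmol = 1ξ₁ + 2ξ₂.
Selectivity: 1ξ₁ / (1ξ₂) = 2.45 → ξ₁ = 2.45 ξ₂.
Substitute: (1·2.45 + 2) ξ₂ = 207.3 → ξ₂ = 46.58 kmol, ξ₁ = 114.1 kmol.
Outlet amounts (n = n₀ + Σ ν·ξ):
  A: 282 − 1(114.1) − 2(46.58) = 74.73
  E: 453 − 2(114.1) − 1(46.58) = 178.2
  B: 0 + 1(114.1) = 114.1
  D: 0 + 1(46.58) = 46.58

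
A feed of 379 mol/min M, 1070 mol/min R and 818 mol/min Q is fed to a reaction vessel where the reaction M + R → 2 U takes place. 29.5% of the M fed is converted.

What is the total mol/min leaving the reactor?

M reacted = 0.295 × 379 = 111.8 mol/min; ν_M = −1, so ξ = 111.8/1 = 111.8 mol/min.
Outlet amounts (n = n₀ + ν ξ):
  M: 379 − 1(111.8) = 267.2
  R: 1070 − 1(111.8) = 958.2
  U: 0 + 2(111.8) = 223.6
  Q: 818 (inert)
Total out = 267.2 + 958.2 + 223.6 + 818 = 2267 mol/min.

2270 mol/min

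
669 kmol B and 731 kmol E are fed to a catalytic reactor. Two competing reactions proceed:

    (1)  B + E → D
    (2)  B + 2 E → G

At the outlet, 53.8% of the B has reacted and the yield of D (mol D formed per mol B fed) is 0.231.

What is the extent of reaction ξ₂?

Yield of D: 1ξ₁ / 669 = 0.231 → ξ₁ = 154.5 kmol.
Conversion of B: 1ξ₁ + 1ξ₂ = 0.538 × 669 = 359.9 → ξ₂ = 205.4 kmol.
Outlet amounts (n = n₀ + Σ ν·ξ):
  B: 669 − 1(154.5) − 1(205.4) = 309.1
  E: 731 − 1(154.5) − 2(205.4) = 165.7
  D: 0 + 1(154.5) = 154.5
  G: 0 + 1(205.4) = 205.4

ξ₂ = 205 kmol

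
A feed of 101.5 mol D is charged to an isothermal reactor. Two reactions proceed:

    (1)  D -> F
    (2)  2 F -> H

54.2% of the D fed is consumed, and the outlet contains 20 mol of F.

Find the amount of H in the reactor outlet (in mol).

17.5 mol

Conversion of D: D consumed = 1ξ₁ = 0.542 × 101.5 → ξ₁ = 55.01 mol.
F balance: n_F = 0 + 1ξ₁ − 2ξ₂ = 20 → ξ₂ = (1·55.01 − 20)/2 = 17.51 mol.
Outlet amounts (n = n₀ + Σ ν·ξ):
  D: 101.5 − 1(55.01) = 46.49
  F: 0 + 1(55.01) − 2(17.51) = 20
  H: 0 + 1(17.51) = 17.51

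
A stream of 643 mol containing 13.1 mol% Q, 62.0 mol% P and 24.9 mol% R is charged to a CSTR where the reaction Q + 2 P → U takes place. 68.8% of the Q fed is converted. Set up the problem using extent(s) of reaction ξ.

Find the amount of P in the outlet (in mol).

283 mol

Q reacted = 0.688 × 84.23 = 57.95 mol; ν_Q = −1, so ξ = 57.95/1 = 57.95 mol.
Outlet amounts (n = n₀ + ν ξ):
  Q: 84.23 − 1(57.95) = 26.28
  P: 398.7 − 2(57.95) = 282.8
  U: 0 + 1(57.95) = 57.95
  R: 160.1 (inert)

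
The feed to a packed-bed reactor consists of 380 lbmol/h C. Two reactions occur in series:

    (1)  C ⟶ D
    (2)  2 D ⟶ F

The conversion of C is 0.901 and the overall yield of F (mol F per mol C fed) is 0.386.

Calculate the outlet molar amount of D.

49 lbmol/h

Conversion of C: C consumed = 1ξ₁ = 0.901 × 380 → ξ₁ = 342.4 lbmol/h.
Yield of F: 1ξ₂ / 380 = 0.386 → ξ₂ = 146.7 lbmol/h.
Outlet amounts (n = n₀ + Σ ν·ξ):
  C: 380 − 1(342.4) = 37.62
  D: 0 + 1(342.4) − 2(146.7) = 49.02
  F: 0 + 1(146.7) = 146.7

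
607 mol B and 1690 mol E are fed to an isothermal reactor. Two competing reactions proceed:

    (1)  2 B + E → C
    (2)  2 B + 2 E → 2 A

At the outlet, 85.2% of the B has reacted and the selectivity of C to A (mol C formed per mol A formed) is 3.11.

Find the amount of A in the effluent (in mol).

71.6 mol

Conversion of B: B consumed = 0.852 × 607 = 517.2 mol = 2ξ₁ + 2ξ₂.
Selectivity: 1ξ₁ / (2ξ₂) = 3.11 → ξ₁ = 6.22 ξ₂.
Substitute: (2·6.22 + 2) ξ₂ = 517.2 → ξ₂ = 35.81 mol, ξ₁ = 222.8 mol.
Outlet amounts (n = n₀ + Σ ν·ξ):
  B: 607 − 2(222.8) − 2(35.81) = 89.84
  E: 1690 − 1(222.8) − 2(35.81) = 1396
  C: 0 + 1(222.8) = 222.8
  A: 0 + 2(35.81) = 71.63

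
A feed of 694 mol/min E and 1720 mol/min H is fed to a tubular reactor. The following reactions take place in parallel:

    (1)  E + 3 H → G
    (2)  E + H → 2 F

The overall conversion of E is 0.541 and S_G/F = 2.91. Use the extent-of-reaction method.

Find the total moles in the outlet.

Conversion of E: E consumed = 0.541 × 694 = 375.5 mol/min = 1ξ₁ + 1ξ₂.
Selectivity: 1ξ₁ / (2ξ₂) = 2.91 → ξ₁ = 5.82 ξ₂.
Substitute: (1·5.82 + 1) ξ₂ = 375.5 → ξ₂ = 55.05 mol/min, ξ₁ = 320.4 mol/min.
Outlet amounts (n = n₀ + Σ ν·ξ):
  E: 694 − 1(320.4) − 1(55.05) = 318.5
  H: 1720 − 3(320.4) − 1(55.05) = 703.7
  G: 0 + 1(320.4) = 320.4
  F: 0 + 2(55.05) = 110.1
Total out = 318.5 + 703.7 + 320.4 + 110.1 = 1453 mol/min.

1450 mol/min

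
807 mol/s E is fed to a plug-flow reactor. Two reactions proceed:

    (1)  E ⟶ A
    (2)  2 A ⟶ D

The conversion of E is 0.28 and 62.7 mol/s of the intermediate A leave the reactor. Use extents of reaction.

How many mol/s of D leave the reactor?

81.6 mol/s

Conversion of E: E consumed = 1ξ₁ = 0.28 × 807 → ξ₁ = 226 mol/s.
A balance: n_A = 0 + 1ξ₁ − 2ξ₂ = 62.7 → ξ₂ = (1·226 − 62.7)/2 = 81.63 mol/s.
Outlet amounts (n = n₀ + Σ ν·ξ):
  E: 807 − 1(226) = 581
  A: 0 + 1(226) − 2(81.63) = 62.7
  D: 0 + 1(81.63) = 81.63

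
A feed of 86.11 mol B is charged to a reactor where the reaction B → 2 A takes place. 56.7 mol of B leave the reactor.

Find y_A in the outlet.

0.509

For B: n = n₀ − 1ξ → 56.7 = 86.11 − 1ξ, giving ξ = 29.41 mol.
Outlet amounts (n = n₀ + ν ξ):
  B: 86.11 − 1(29.41) = 56.7
  A: 0 + 2(29.41) = 58.82
Total out = 115.5 mol; y_A = 58.82 / 115.5 = 0.5092.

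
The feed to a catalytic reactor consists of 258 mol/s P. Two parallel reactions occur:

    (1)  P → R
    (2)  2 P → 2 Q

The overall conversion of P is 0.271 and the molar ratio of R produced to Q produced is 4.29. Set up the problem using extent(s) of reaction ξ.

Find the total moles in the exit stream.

Conversion of P: P consumed = 0.271 × 258 = 69.92 mol/s = 1ξ₁ + 2ξ₂.
Selectivity: 1ξ₁ / (2ξ₂) = 4.29 → ξ₁ = 8.58 ξ₂.
Substitute: (1·8.58 + 2) ξ₂ = 69.92 → ξ₂ = 6.609 mol/s, ξ₁ = 56.7 mol/s.
Outlet amounts (n = n₀ + Σ ν·ξ):
  P: 258 − 1(56.7) − 2(6.609) = 188.1
  R: 0 + 1(56.7) = 56.7
  Q: 0 + 2(6.609) = 13.22
Total out = 188.1 + 56.7 + 13.22 = 258 mol/s.

258 mol/s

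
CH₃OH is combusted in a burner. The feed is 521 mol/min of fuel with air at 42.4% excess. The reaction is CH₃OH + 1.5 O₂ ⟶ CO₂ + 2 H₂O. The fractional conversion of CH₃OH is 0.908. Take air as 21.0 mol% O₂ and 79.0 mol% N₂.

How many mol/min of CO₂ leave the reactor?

Stoichiometric O₂ = 1.5 × 521 = 781.5 mol/min; O₂ fed = 781.5 × 1.424 = 1113 mol/min.
N₂ fed = 1113 × 79/21 = 4186 mol/min.
Fuel reacted = 0.908 × 521 → ξ = 473.1 mol/min.
Outlet (n = n₀ + ν ξ):
  CH₃OH: 521 − 1(473.1) = 47.93
  O₂: 1113 − 1.5(473.1) = 403.3
  N₂: 4186 (inert)
  CO₂: 0 + 1(473.1) = 473.1
  H₂O: 0 + 2(473.1) = 946.1

473 mol/min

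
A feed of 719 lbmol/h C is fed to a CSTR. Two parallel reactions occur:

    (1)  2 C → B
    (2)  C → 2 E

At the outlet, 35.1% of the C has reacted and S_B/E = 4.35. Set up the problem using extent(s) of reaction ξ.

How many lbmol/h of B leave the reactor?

Conversion of C: C consumed = 0.351 × 719 = 252.4 lbmol/h = 2ξ₁ + 1ξ₂.
Selectivity: 1ξ₁ / (2ξ₂) = 4.35 → ξ₁ = 8.7 ξ₂.
Substitute: (2·8.7 + 1) ξ₂ = 252.4 → ξ₂ = 13.72 lbmol/h, ξ₁ = 119.3 lbmol/h.
Outlet amounts (n = n₀ + Σ ν·ξ):
  C: 719 − 2(119.3) − 1(13.72) = 466.6
  B: 0 + 1(119.3) = 119.3
  E: 0 + 2(13.72) = 27.43

119 lbmol/h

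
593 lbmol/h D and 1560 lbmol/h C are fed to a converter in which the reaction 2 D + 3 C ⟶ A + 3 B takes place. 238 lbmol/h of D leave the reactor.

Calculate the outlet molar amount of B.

For D: n = n₀ − 2ξ → 238 = 593 − 2ξ, giving ξ = 177.5 lbmol/h.
Outlet amounts (n = n₀ + ν ξ):
  D: 593 − 2(177.5) = 238
  C: 1560 − 3(177.5) = 1028
  A: 0 + 1(177.5) = 177.5
  B: 0 + 3(177.5) = 532.5

532 lbmol/h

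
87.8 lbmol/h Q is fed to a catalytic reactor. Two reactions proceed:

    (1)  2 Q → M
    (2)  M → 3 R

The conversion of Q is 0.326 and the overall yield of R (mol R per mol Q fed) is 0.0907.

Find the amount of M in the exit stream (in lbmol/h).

11.7 lbmol/h

Conversion of Q: Q consumed = 2ξ₁ = 0.326 × 87.8 → ξ₁ = 14.31 lbmol/h.
Yield of R: 3ξ₂ / 87.8 = 0.0907 → ξ₂ = 2.654 lbmol/h.
Outlet amounts (n = n₀ + Σ ν·ξ):
  Q: 87.8 − 2(14.31) = 59.18
  M: 0 + 1(14.31) − 1(2.654) = 11.66
  R: 0 + 3(2.654) = 7.963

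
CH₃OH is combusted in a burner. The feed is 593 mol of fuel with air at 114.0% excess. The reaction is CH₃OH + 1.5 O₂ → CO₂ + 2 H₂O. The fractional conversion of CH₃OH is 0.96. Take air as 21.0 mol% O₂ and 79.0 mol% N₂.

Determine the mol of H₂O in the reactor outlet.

Stoichiometric O₂ = 1.5 × 593 = 889.5 mol; O₂ fed = 889.5 × 2.140 = 1904 mol.
N₂ fed = 1904 × 79/21 = 7161 mol.
Fuel reacted = 0.96 × 593 → ξ = 569.3 mol.
Outlet (n = n₀ + ν ξ):
  CH₃OH: 593 − 1(569.3) = 23.72
  O₂: 1904 − 1.5(569.3) = 1050
  N₂: 7161 (inert)
  CO₂: 0 + 1(569.3) = 569.3
  H₂O: 0 + 2(569.3) = 1139

1140 mol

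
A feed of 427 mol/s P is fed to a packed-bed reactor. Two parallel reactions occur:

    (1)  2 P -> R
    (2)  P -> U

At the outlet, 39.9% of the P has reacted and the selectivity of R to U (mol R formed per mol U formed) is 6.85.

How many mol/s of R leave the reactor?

Conversion of P: P consumed = 0.399 × 427 = 170.4 mol/s = 2ξ₁ + 1ξ₂.
Selectivity: 1ξ₁ / (1ξ₂) = 6.85 → ξ₁ = 6.85 ξ₂.
Substitute: (2·6.85 + 1) ξ₂ = 170.4 → ξ₂ = 11.59 mol/s, ξ₁ = 79.39 mol/s.
Outlet amounts (n = n₀ + Σ ν·ξ):
  P: 427 − 2(79.39) − 1(11.59) = 256.6
  R: 0 + 1(79.39) = 79.39
  U: 0 + 1(11.59) = 11.59

79.4 mol/s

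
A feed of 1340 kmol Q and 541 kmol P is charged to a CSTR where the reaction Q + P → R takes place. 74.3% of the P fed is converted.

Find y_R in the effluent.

0.272

P reacted = 0.743 × 541 = 402 kmol; ν_P = −1, so ξ = 402/1 = 402 kmol.
Outlet amounts (n = n₀ + ν ξ):
  Q: 1340 − 1(402) = 938
  P: 541 − 1(402) = 139
  R: 0 + 1(402) = 402
Total out = 1479 kmol; y_R = 402 / 1479 = 0.2718.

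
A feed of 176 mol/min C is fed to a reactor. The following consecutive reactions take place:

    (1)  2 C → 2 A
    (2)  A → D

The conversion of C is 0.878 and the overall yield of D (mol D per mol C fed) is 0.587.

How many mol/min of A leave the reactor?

51.2 mol/min

Conversion of C: C consumed = 2ξ₁ = 0.878 × 176 → ξ₁ = 77.26 mol/min.
Yield of D: 1ξ₂ / 176 = 0.587 → ξ₂ = 103.3 mol/min.
Outlet amounts (n = n₀ + Σ ν·ξ):
  C: 176 − 2(77.26) = 21.47
  A: 0 + 2(77.26) − 1(103.3) = 51.22
  D: 0 + 1(103.3) = 103.3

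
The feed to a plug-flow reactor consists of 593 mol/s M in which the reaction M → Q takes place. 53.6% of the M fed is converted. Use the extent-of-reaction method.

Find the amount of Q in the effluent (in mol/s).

M reacted = 0.536 × 593 = 317.8 mol/s; ν_M = −1, so ξ = 317.8/1 = 317.8 mol/s.
Outlet amounts (n = n₀ + ν ξ):
  M: 593 − 1(317.8) = 275.2
  Q: 0 + 1(317.8) = 317.8

318 mol/s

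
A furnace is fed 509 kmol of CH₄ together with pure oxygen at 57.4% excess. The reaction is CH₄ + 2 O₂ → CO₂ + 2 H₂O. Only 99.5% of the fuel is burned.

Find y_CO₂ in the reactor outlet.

0.24

Stoichiometric O₂ = 2 × 509 = 1018 kmol; O₂ fed = 1018 × 1.574 = 1602 kmol.
Fuel reacted = 0.995 × 509 → ξ = 506.5 kmol.
Outlet (n = n₀ + ν ξ):
  CH₄: 509 − 1(506.5) = 2.545
  O₂: 1602 − 2(506.5) = 589.4
  CO₂: 0 + 1(506.5) = 506.5
  H₂O: 0 + 2(506.5) = 1013
Total out = 2111 kmol; y_CO₂ = 506.5 / 2111 = 0.2399.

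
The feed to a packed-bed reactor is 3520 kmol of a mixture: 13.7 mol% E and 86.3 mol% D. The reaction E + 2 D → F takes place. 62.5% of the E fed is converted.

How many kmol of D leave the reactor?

2430 kmol

E reacted = 0.625 × 482.2 = 301.4 kmol; ν_E = −1, so ξ = 301.4/1 = 301.4 kmol.
Outlet amounts (n = n₀ + ν ξ):
  E: 482.2 − 1(301.4) = 180.8
  D: 3038 − 2(301.4) = 2435
  F: 0 + 1(301.4) = 301.4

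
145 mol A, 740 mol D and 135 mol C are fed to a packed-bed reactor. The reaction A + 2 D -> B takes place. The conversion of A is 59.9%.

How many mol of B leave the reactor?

A reacted = 0.599 × 145 = 86.85 mol; ν_A = −1, so ξ = 86.85/1 = 86.85 mol.
Outlet amounts (n = n₀ + ν ξ):
  A: 145 − 1(86.85) = 58.15
  D: 740 − 2(86.85) = 566.3
  B: 0 + 1(86.85) = 86.85
  C: 135 (inert)

86.9 mol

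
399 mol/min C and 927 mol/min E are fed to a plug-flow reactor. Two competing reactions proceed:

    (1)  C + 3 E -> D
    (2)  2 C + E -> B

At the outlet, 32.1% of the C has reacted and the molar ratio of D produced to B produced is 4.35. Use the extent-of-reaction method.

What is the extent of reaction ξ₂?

Conversion of C: C consumed = 0.321 × 399 = 128.1 mol/min = 1ξ₁ + 2ξ₂.
Selectivity: 1ξ₁ / (1ξ₂) = 4.35 → ξ₁ = 4.35 ξ₂.
Substitute: (1·4.35 + 2) ξ₂ = 128.1 → ξ₂ = 20.17 mol/min, ξ₁ = 87.74 mol/min.
Outlet amounts (n = n₀ + Σ ν·ξ):
  C: 399 − 1(87.74) − 2(20.17) = 270.9
  E: 927 − 3(87.74) − 1(20.17) = 643.6
  D: 0 + 1(87.74) = 87.74
  B: 0 + 1(20.17) = 20.17

ξ₂ = 20.2 mol/min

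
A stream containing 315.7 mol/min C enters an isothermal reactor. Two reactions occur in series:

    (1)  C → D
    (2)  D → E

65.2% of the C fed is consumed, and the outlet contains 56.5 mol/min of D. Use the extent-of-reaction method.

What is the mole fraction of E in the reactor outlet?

0.473

Conversion of C: C consumed = 1ξ₁ = 0.652 × 315.7 → ξ₁ = 205.8 mol/min.
D balance: n_D = 0 + 1ξ₁ − 1ξ₂ = 56.5 → ξ₂ = (1·205.8 − 56.5)/1 = 149.3 mol/min.
Outlet amounts (n = n₀ + Σ ν·ξ):
  C: 315.7 − 1(205.8) = 109.9
  D: 0 + 1(205.8) − 1(149.3) = 56.5
  E: 0 + 1(149.3) = 149.3
Total out = 315.7 mol/min; y_E = 149.3 / 315.7 = 0.473.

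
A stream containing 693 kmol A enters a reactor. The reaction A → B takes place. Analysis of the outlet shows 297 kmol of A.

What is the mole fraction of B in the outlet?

For A: n = n₀ − 1ξ → 297 = 693 − 1ξ, giving ξ = 396 kmol.
Outlet amounts (n = n₀ + ν ξ):
  A: 693 − 1(396) = 297
  B: 0 + 1(396) = 396
Total out = 693 kmol; y_B = 396 / 693 = 0.5714.

0.571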